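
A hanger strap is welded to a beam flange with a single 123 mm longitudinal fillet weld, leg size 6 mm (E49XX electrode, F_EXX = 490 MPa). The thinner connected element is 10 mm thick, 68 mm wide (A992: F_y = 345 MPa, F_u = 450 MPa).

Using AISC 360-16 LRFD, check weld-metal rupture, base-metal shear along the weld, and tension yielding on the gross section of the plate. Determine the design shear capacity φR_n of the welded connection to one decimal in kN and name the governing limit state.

Weld metal: throat = 0.707×6 = 4.242 mm, L = 123 mm. φR_n = 0.75 × 0.6 × 490 × 4.242 × 123 = 115.0 kN.
Base metal shear (10 mm plate): yield φR_n = 1.0×0.6×345×10×123 = 254.6 kN; rupture φR_n = 0.75×0.6×450×10×123 = 249.1 kN; take 249.1 kN (rupture).
Tension yield (gross): A_g = 68×10 = 680 mm². φR_n = 0.90 × 345 × 680 = 211.1 kN.
Governing: min(115.0, 249.1, 211.1) = 115.0 kN → weld metal.

115.0 kN (weld metal governs)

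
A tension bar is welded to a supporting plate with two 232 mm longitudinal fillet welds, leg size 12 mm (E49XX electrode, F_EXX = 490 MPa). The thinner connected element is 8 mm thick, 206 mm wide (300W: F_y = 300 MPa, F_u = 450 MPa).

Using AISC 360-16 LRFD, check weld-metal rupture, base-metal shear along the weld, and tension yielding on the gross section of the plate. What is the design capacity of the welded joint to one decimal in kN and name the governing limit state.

445.0 kN (gross-section yield governs)

Weld metal: throat = 0.707×12 = 8.484 mm, L = 2×232 = 464 mm. φR_n = 0.75 × 0.6 × 490 × 8.484 × 464 = 868.0 kN.
Base metal shear (8 mm plate): yield φR_n = 1.0×0.6×300×8×464 = 668.2 kN; rupture φR_n = 0.75×0.6×450×8×464 = 751.7 kN; take 668.2 kN (yield).
Tension yield (gross): A_g = 206×8 = 1648 mm². φR_n = 0.90 × 300 × 1648 = 445.0 kN.
Governing: min(868.0, 668.2, 445.0) = 445.0 kN → gross-section yield.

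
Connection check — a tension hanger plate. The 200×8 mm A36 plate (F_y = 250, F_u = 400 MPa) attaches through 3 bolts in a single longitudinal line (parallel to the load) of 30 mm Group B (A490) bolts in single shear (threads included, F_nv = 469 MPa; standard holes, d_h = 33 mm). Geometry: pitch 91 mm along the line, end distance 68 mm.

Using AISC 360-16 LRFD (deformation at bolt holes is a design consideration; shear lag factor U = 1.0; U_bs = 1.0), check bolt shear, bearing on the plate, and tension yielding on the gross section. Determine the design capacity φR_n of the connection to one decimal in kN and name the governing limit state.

360.0 kN (gross-section yield governs)

Bolt shear: A_b = π(30)²/4 = 706.86 mm². φR_n = 0.75 × 469 × 706.86 × 3 × 1 = 745.9 kN.
Bearing (8 mm plate, F_u = 400 MPa): end bolts L_c = 68 − 33/2 = 51.5, R_n = min(1.2×51.5×8×400, 2.4×30×8×400) = 197.76 kN/bolt; interior L_c = 91 − 33 = 58, R_n = 222.72 kN/bolt. φR_n = 0.75 × (1×197.76 + 2×222.72) = 482.4 kN.
Tension yield (gross): A_g = 200×8 = 1600 mm². φR_n = 0.90 × 250 × 1600 = 360.0 kN.
Governing: min(745.9, 482.4, 360.0) = 360.0 kN → gross-section yield.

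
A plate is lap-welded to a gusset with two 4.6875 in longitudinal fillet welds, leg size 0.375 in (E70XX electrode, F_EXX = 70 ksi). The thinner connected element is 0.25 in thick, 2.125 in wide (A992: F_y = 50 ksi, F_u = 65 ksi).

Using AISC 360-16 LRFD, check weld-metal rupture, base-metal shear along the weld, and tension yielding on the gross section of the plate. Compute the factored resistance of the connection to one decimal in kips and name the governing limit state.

Weld metal: throat = 0.707×0.375 = 0.26513 in, L = 2×4.6875 = 9.375 in. φR_n = 0.75 × 0.6 × 70 × 0.26513 × 9.375 = 78.3 kips.
Base metal shear (0.25 in plate): yield φR_n = 1.0×0.6×50×0.25×9.375 = 70.3 kips; rupture φR_n = 0.75×0.6×65×0.25×9.375 = 68.6 kips; take 68.6 kips (rupture).
Tension yield (gross): A_g = 2.125×0.25 = 0.53125 in². φR_n = 0.90 × 50 × 0.53125 = 23.9 kips.
Governing: min(78.3, 68.6, 23.9) = 23.9 kips → gross-section yield.

23.9 kips (gross-section yield governs)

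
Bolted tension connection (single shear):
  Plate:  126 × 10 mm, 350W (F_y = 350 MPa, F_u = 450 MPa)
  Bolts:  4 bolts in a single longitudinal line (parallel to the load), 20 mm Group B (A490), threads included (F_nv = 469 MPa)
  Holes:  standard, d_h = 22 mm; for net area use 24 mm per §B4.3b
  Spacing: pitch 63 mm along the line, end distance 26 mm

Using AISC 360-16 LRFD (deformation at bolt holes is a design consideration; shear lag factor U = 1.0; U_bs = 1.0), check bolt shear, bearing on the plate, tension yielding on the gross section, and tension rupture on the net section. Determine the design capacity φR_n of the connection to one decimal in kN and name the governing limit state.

344.3 kN (net-section rupture governs)

Bolt shear: A_b = π(20)²/4 = 314.16 mm². φR_n = 0.75 × 469 × 314.16 × 4 × 1 = 442.0 kN.
Bearing (10 mm plate, F_u = 450 MPa): end bolts L_c = 26 − 22/2 = 15, R_n = min(1.2×15×10×450, 2.4×20×10×450) = 81 kN/bolt; interior L_c = 63 − 22 = 41, R_n = 216 kN/bolt. φR_n = 0.75 × (1×81 + 3×216) = 546.8 kN.
Tension yield (gross): A_g = 126×10 = 1260 mm². φR_n = 0.90 × 350 × 1260 = 396.9 kN.
Tension rupture (net): A_n = (126 − 1×24)×10 = 1020 mm² (U = 1.0, A_e = A_n). φR_n = 0.75 × 450 × 1020 = 344.3 kN.
Governing: min(442.0, 546.8, 396.9, 344.3) = 344.3 kN → net-section rupture.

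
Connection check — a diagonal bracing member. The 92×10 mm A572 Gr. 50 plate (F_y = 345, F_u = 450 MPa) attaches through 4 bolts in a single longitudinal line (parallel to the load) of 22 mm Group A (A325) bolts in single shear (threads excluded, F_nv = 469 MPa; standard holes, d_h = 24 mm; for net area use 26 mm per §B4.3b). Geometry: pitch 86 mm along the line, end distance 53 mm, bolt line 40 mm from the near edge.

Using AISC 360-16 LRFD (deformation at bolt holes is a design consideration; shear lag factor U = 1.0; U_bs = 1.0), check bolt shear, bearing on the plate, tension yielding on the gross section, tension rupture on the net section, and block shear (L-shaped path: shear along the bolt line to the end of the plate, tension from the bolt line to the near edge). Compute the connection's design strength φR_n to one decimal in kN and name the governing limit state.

Bolt shear: A_b = π(22)²/4 = 380.13 mm². φR_n = 0.75 × 469 × 380.13 × 4 × 1 = 534.8 kN.
Bearing (10 mm plate, F_u = 450 MPa): end bolts L_c = 53 − 24/2 = 41, R_n = min(1.2×41×10×450, 2.4×22×10×450) = 221.4 kN/bolt; interior L_c = 86 − 24 = 62, R_n = 237.6 kN/bolt. φR_n = 0.75 × (1×221.4 + 3×237.6) = 700.7 kN.
Tension yield (gross): A_g = 92×10 = 920 mm². φR_n = 0.90 × 345 × 920 = 285.7 kN.
Tension rupture (net): A_n = (92 − 1×26)×10 = 660 mm² (U = 1.0, A_e = A_n). φR_n = 0.75 × 450 × 660 = 222.8 kN.
Block shear: shear path 1×[53+3×86] = 1×311 mm, A_gv = 3110, A_nv = 1×(311 − 3.5×26)×10 = 2200 mm²; tension to near edge: (40 − 0.5×26)×10 = 270 mm². R_n = min(0.6×450×2200, 0.6×345×3110) + 1.0×450×270 = min(594, 643.77) + 121.5 = 715.5 kN. φR_n = 0.75 × 715.5 = 536.6 kN.
Governing: min(534.8, 700.7, 285.7, 222.8, 536.6) = 222.8 kN → net-section rupture.

222.8 kN (net-section rupture governs)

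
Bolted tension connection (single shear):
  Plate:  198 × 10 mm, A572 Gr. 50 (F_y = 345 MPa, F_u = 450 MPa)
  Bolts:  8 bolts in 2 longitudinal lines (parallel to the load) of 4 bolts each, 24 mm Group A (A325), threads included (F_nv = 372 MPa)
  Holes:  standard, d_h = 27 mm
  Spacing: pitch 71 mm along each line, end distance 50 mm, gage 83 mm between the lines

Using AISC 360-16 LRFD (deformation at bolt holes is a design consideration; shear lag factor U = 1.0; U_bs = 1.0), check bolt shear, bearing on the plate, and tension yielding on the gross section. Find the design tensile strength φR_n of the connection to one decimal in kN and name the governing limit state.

614.8 kN (gross-section yield governs)

Bolt shear: A_b = π(24)²/4 = 452.39 mm². φR_n = 0.75 × 372 × 452.39 × 8 × 1 = 1009.7 kN.
Bearing (10 mm plate, F_u = 450 MPa): end bolts L_c = 50 − 27/2 = 36.5, R_n = min(1.2×36.5×10×450, 2.4×24×10×450) = 197.1 kN/bolt; interior L_c = 71 − 27 = 44, R_n = 237.6 kN/bolt. φR_n = 0.75 × (2×197.1 + 6×237.6) = 1364.9 kN.
Tension yield (gross): A_g = 198×10 = 1980 mm². φR_n = 0.90 × 345 × 1980 = 614.8 kN.
Governing: min(1009.7, 1364.9, 614.8) = 614.8 kN → gross-section yield.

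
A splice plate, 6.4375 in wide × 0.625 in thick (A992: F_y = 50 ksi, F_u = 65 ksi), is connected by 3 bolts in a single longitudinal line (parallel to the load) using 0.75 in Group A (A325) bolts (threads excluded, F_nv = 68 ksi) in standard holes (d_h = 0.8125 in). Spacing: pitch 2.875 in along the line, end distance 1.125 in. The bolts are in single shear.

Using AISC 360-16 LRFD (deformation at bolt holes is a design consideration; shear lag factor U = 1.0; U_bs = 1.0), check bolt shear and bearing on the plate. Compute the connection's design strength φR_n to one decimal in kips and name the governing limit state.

67.6 kips (bolt shear governs)

Bolt shear: A_b = π(0.75)²/4 = 0.44179 in². φR_n = 0.75 × 68 × 0.44179 × 3 × 1 = 67.6 kips.
Bearing (0.625 in plate, F_u = 65 ksi): end bolts L_c = 1.125 − 0.8125/2 = 0.71875, R_n = min(1.2×0.71875×0.625×65, 2.4×0.75×0.625×65) = 35.039 kips/bolt; interior L_c = 2.875 − 0.8125 = 2.0625, R_n = 73.125 kips/bolt. φR_n = 0.75 × (1×35.039 + 2×73.125) = 136.0 kips.
Governing: min(67.6, 136.0) = 67.6 kips → bolt shear.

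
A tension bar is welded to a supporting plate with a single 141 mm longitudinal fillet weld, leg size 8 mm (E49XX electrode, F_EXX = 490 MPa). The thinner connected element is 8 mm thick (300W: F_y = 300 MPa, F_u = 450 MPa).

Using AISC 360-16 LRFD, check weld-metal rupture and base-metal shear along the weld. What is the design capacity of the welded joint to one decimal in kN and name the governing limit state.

Weld metal: throat = 0.707×8 = 5.656 mm, L = 141 mm. φR_n = 0.75 × 0.6 × 490 × 5.656 × 141 = 175.8 kN.
Base metal shear (8 mm plate): yield φR_n = 1.0×0.6×300×8×141 = 203.0 kN; rupture φR_n = 0.75×0.6×450×8×141 = 228.4 kN; take 203.0 kN (yield).
Governing: min(175.8, 203.0) = 175.8 kN → weld metal.

175.8 kN (weld metal governs)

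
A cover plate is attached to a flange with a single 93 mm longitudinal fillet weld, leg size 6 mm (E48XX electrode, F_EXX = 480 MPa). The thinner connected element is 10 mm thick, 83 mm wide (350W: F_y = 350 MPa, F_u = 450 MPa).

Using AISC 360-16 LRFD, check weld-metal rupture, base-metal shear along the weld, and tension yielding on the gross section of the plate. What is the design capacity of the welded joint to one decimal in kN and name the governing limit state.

Weld metal: throat = 0.707×6 = 4.242 mm, L = 93 mm. φR_n = 0.75 × 0.6 × 480 × 4.242 × 93 = 85.2 kN.
Base metal shear (10 mm plate): yield φR_n = 1.0×0.6×350×10×93 = 195.3 kN; rupture φR_n = 0.75×0.6×450×10×93 = 188.3 kN; take 188.3 kN (rupture).
Tension yield (gross): A_g = 83×10 = 830 mm². φR_n = 0.90 × 350 × 830 = 261.5 kN.
Governing: min(85.2, 188.3, 261.5) = 85.2 kN → weld metal.

85.2 kN (weld metal governs)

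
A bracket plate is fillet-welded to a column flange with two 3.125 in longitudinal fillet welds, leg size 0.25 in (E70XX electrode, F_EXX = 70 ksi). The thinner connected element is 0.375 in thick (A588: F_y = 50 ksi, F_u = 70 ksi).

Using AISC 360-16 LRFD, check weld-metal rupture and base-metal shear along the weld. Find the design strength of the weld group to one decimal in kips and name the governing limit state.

Weld metal: throat = 0.707×0.25 = 0.17675 in, L = 2×3.125 = 6.25 in. φR_n = 0.75 × 0.6 × 70 × 0.17675 × 6.25 = 34.8 kips.
Base metal shear (0.375 in plate): yield φR_n = 1.0×0.6×50×0.375×6.25 = 70.3 kips; rupture φR_n = 0.75×0.6×70×0.375×6.25 = 73.8 kips; take 70.3 kips (yield).
Governing: min(34.8, 70.3) = 34.8 kips → weld metal.

34.8 kips (weld metal governs)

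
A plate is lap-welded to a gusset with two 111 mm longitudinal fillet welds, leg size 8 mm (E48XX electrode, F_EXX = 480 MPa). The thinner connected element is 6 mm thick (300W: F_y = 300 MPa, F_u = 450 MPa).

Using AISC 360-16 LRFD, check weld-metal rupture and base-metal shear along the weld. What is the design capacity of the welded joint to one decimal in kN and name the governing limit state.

Weld metal: throat = 0.707×8 = 5.656 mm, L = 2×111 = 222 mm. φR_n = 0.75 × 0.6 × 480 × 5.656 × 222 = 271.2 kN.
Base metal shear (6 mm plate): yield φR_n = 1.0×0.6×300×6×222 = 239.8 kN; rupture φR_n = 0.75×0.6×450×6×222 = 269.7 kN; take 239.8 kN (yield).
Governing: min(271.2, 239.8) = 239.8 kN → base-metal shear.

239.8 kN (base-metal shear governs)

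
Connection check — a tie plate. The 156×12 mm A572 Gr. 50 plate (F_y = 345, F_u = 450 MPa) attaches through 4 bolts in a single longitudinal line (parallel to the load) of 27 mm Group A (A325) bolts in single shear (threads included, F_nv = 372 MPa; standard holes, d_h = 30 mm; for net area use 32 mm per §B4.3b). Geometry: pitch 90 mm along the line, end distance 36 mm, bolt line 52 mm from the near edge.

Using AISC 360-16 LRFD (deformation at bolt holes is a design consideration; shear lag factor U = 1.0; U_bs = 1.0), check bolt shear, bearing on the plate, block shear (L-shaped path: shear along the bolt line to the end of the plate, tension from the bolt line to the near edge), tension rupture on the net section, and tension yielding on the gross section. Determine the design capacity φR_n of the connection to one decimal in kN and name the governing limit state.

Bolt shear: A_b = π(27)²/4 = 572.56 mm². φR_n = 0.75 × 372 × 572.56 × 4 × 1 = 639.0 kN.
Bearing (12 mm plate, F_u = 450 MPa): end bolts L_c = 36 − 30/2 = 21, R_n = min(1.2×21×12×450, 2.4×27×12×450) = 136.08 kN/bolt; interior L_c = 90 − 30 = 60, R_n = 349.92 kN/bolt. φR_n = 0.75 × (1×136.08 + 3×349.92) = 889.4 kN.
Block shear: shear path 1×[36+3×90] = 1×306 mm, A_gv = 3672, A_nv = 1×(306 − 3.5×32)×12 = 2328 mm²; tension to near edge: (52 − 0.5×32)×12 = 432 mm². R_n = min(0.6×450×2328, 0.6×345×3672) + 1.0×450×432 = min(628.56, 760.1) + 194.4 = 822.96 kN. φR_n = 0.75 × 822.96 = 617.2 kN.
Tension rupture (net): A_n = (156 − 1×32)×12 = 1488 mm² (U = 1.0, A_e = A_n). φR_n = 0.75 × 450 × 1488 = 502.2 kN.
Tension yield (gross): A_g = 156×12 = 1872 mm². φR_n = 0.90 × 345 × 1872 = 581.3 kN.
Governing: min(639.0, 889.4, 617.2, 502.2, 581.3) = 502.2 kN → net-section rupture.

502.2 kN (net-section rupture governs)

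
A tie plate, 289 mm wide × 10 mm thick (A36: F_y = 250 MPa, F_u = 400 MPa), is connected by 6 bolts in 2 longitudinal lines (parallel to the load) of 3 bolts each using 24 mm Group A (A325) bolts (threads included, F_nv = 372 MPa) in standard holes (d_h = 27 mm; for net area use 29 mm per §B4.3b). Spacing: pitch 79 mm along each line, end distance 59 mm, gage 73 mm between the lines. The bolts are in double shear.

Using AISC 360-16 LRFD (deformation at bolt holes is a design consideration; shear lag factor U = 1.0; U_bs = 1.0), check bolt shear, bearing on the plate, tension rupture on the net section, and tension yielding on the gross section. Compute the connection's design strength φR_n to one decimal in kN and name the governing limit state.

Bolt shear: A_b = π(24)²/4 = 452.39 mm². φR_n = 0.75 × 372 × 452.39 × 6 × 2 = 1514.6 kN.
Bearing (10 mm plate, F_u = 400 MPa): end bolts L_c = 59 − 27/2 = 45.5, R_n = min(1.2×45.5×10×400, 2.4×24×10×400) = 218.4 kN/bolt; interior L_c = 79 − 27 = 52, R_n = 230.4 kN/bolt. φR_n = 0.75 × (2×218.4 + 4×230.4) = 1018.8 kN.
Tension rupture (net): A_n = (289 − 2×29)×10 = 2310 mm² (U = 1.0, A_e = A_n). φR_n = 0.75 × 400 × 2310 = 693.0 kN.
Tension yield (gross): A_g = 289×10 = 2890 mm². φR_n = 0.90 × 250 × 2890 = 650.3 kN.
Governing: min(1514.6, 1018.8, 693.0, 650.3) = 650.3 kN → gross-section yield.

650.3 kN (gross-section yield governs)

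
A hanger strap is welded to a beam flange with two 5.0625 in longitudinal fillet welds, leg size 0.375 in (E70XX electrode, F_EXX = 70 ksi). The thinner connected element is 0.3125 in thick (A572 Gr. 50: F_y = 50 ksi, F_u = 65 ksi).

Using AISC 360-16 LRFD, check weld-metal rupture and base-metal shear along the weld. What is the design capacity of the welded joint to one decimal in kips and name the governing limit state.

Weld metal: throat = 0.707×0.375 = 0.26513 in, L = 2×5.0625 = 10.125 in. φR_n = 0.75 × 0.6 × 70 × 0.26513 × 10.125 = 84.6 kips.
Base metal shear (0.3125 in plate): yield φR_n = 1.0×0.6×50×0.3125×10.125 = 94.9 kips; rupture φR_n = 0.75×0.6×65×0.3125×10.125 = 92.5 kips; take 92.5 kips (rupture).
Governing: min(84.6, 92.5) = 84.6 kips → weld metal.

84.6 kips (weld metal governs)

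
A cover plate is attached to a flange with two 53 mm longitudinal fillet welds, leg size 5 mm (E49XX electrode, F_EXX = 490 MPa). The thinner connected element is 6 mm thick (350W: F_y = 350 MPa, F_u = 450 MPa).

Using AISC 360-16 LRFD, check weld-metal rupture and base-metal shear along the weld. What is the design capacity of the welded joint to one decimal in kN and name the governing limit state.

82.6 kN (weld metal governs)

Weld metal: throat = 0.707×5 = 3.535 mm, L = 2×53 = 106 mm. φR_n = 0.75 × 0.6 × 490 × 3.535 × 106 = 82.6 kN.
Base metal shear (6 mm plate): yield φR_n = 1.0×0.6×350×6×106 = 133.6 kN; rupture φR_n = 0.75×0.6×450×6×106 = 128.8 kN; take 128.8 kN (rupture).
Governing: min(82.6, 128.8) = 82.6 kN → weld metal.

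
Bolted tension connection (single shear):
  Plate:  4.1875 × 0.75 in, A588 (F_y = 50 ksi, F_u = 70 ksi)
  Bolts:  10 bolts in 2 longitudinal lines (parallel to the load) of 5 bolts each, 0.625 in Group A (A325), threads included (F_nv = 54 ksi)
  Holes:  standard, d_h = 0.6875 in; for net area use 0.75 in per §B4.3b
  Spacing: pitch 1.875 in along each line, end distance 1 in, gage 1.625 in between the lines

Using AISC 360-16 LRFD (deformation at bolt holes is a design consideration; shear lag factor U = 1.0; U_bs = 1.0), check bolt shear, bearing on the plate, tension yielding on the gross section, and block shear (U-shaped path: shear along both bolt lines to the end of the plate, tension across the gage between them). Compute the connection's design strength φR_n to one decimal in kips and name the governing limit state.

Bolt shear: A_b = π(0.625)²/4 = 0.3068 in². φR_n = 0.75 × 54 × 0.3068 × 10 × 1 = 124.3 kips.
Bearing (0.75 in plate, F_u = 70 ksi): end bolts L_c = 1 − 0.6875/2 = 0.65625, R_n = min(1.2×0.65625×0.75×70, 2.4×0.625×0.75×70) = 41.344 kips/bolt; interior L_c = 1.875 − 0.6875 = 1.1875, R_n = 74.813 kips/bolt. φR_n = 0.75 × (2×41.344 + 8×74.813) = 510.9 kips.
Tension yield (gross): A_g = 4.1875×0.75 = 3.1406 in². φR_n = 0.90 × 50 × 3.1406 = 141.3 kips.
Block shear: shear path 2×[1+4×1.875] = 2×8.5 in, A_gv = 12.75, A_nv = 2×(8.5 − 4.5×0.75)×0.75 = 7.6875 in²; tension across gage: (1.625 − 1×0.75)×0.75 = 0.65625 in². R_n = min(0.6×70×7.6875, 0.6×50×12.75) + 1.0×70×0.65625 = min(322.88, 382.5) + 45.938 = 368.82 kips. φR_n = 0.75 × 368.82 = 276.6 kips.
Governing: min(124.3, 510.9, 141.3, 276.6) = 124.3 kips → bolt shear.

124.3 kips (bolt shear governs)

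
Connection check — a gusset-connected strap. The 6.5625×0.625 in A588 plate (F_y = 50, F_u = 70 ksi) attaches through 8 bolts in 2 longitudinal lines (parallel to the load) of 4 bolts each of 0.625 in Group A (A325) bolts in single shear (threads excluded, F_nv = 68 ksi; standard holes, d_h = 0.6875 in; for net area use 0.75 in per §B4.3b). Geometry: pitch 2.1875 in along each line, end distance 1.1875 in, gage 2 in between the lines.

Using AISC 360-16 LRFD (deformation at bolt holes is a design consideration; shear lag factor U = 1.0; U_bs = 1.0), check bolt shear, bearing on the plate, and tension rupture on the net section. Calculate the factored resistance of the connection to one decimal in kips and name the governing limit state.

125.2 kips (bolt shear governs)

Bolt shear: A_b = π(0.625)²/4 = 0.3068 in². φR_n = 0.75 × 68 × 0.3068 × 8 × 1 = 125.2 kips.
Bearing (0.625 in plate, F_u = 70 ksi): end bolts L_c = 1.1875 − 0.6875/2 = 0.84375, R_n = min(1.2×0.84375×0.625×70, 2.4×0.625×0.625×70) = 44.297 kips/bolt; interior L_c = 2.1875 − 0.6875 = 1.5, R_n = 65.625 kips/bolt. φR_n = 0.75 × (2×44.297 + 6×65.625) = 361.8 kips.
Tension rupture (net): A_n = (6.5625 − 2×0.75)×0.625 = 3.1641 in² (U = 1.0, A_e = A_n). φR_n = 0.75 × 70 × 3.1641 = 166.1 kips.
Governing: min(125.2, 361.8, 166.1) = 125.2 kips → bolt shear.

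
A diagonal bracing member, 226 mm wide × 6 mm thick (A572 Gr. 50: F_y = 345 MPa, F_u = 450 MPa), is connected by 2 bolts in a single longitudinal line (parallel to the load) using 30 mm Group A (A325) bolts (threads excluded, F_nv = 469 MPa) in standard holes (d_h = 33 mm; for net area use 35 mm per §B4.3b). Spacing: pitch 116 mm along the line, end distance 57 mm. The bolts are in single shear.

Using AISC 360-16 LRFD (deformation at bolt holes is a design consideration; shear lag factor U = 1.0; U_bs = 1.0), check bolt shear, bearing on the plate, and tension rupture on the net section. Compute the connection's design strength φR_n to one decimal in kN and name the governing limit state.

244.2 kN (bearing governs)

Bolt shear: A_b = π(30)²/4 = 706.86 mm². φR_n = 0.75 × 469 × 706.86 × 2 × 1 = 497.3 kN.
Bearing (6 mm plate, F_u = 450 MPa): end bolts L_c = 57 − 33/2 = 40.5, R_n = min(1.2×40.5×6×450, 2.4×30×6×450) = 131.22 kN/bolt; interior L_c = 116 − 33 = 83, R_n = 194.4 kN/bolt. φR_n = 0.75 × (1×131.22 + 1×194.4) = 244.2 kN.
Tension rupture (net): A_n = (226 − 1×35)×6 = 1146 mm² (U = 1.0, A_e = A_n). φR_n = 0.75 × 450 × 1146 = 386.8 kN.
Governing: min(497.3, 244.2, 386.8) = 244.2 kN → bearing.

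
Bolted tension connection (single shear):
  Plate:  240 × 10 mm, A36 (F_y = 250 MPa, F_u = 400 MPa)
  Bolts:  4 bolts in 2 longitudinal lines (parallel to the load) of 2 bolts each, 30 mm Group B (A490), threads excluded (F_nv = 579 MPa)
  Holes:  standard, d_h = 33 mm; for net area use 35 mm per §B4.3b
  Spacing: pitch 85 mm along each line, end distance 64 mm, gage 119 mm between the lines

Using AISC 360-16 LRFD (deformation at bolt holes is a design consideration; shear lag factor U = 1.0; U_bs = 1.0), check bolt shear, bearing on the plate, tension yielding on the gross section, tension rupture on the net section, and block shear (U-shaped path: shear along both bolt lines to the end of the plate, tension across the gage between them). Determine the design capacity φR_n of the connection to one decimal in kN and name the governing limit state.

Bolt shear: A_b = π(30)²/4 = 706.86 mm². φR_n = 0.75 × 579 × 706.86 × 4 × 1 = 1227.8 kN.
Bearing (10 mm plate, F_u = 400 MPa): end bolts L_c = 64 − 33/2 = 47.5, R_n = min(1.2×47.5×10×400, 2.4×30×10×400) = 228 kN/bolt; interior L_c = 85 − 33 = 52, R_n = 249.6 kN/bolt. φR_n = 0.75 × (2×228 + 2×249.6) = 716.4 kN.
Tension yield (gross): A_g = 240×10 = 2400 mm². φR_n = 0.90 × 250 × 2400 = 540.0 kN.
Tension rupture (net): A_n = (240 − 2×35)×10 = 1700 mm² (U = 1.0, A_e = A_n). φR_n = 0.75 × 400 × 1700 = 510.0 kN.
Block shear: shear path 2×[64+1×85] = 2×149 mm, A_gv = 2980, A_nv = 2×(149 − 1.5×35)×10 = 1930 mm²; tension across gage: (119 − 1×35)×10 = 840 mm². R_n = min(0.6×400×1930, 0.6×250×2980) + 1.0×400×840 = min(463.2, 447) + 336 = 783 kN. φR_n = 0.75 × 783 = 587.3 kN.
Governing: min(1227.8, 716.4, 540.0, 510.0, 587.3) = 510.0 kN → net-section rupture.

510.0 kN (net-section rupture governs)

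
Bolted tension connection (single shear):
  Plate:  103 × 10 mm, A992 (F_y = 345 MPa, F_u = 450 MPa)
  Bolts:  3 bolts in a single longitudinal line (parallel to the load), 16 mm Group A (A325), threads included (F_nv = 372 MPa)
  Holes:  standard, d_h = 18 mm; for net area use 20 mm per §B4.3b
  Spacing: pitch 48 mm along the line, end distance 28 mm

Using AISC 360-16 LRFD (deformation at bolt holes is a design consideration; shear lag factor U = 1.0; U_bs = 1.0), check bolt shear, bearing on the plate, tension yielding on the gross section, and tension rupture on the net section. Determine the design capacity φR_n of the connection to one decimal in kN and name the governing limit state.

168.3 kN (bolt shear governs)

Bolt shear: A_b = π(16)²/4 = 201.06 mm². φR_n = 0.75 × 372 × 201.06 × 3 × 1 = 168.3 kN.
Bearing (10 mm plate, F_u = 450 MPa): end bolts L_c = 28 − 18/2 = 19, R_n = min(1.2×19×10×450, 2.4×16×10×450) = 102.6 kN/bolt; interior L_c = 48 − 18 = 30, R_n = 162 kN/bolt. φR_n = 0.75 × (1×102.6 + 2×162) = 320.0 kN.
Tension yield (gross): A_g = 103×10 = 1030 mm². φR_n = 0.90 × 345 × 1030 = 319.8 kN.
Tension rupture (net): A_n = (103 − 1×20)×10 = 830 mm² (U = 1.0, A_e = A_n). φR_n = 0.75 × 450 × 830 = 280.1 kN.
Governing: min(168.3, 320.0, 319.8, 280.1) = 168.3 kN → bolt shear.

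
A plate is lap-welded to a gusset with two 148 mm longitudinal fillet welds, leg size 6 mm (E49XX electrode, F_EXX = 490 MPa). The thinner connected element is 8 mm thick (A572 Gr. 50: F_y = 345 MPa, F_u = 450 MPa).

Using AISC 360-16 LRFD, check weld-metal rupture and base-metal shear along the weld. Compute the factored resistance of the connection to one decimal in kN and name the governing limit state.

Weld metal: throat = 0.707×6 = 4.242 mm, L = 2×148 = 296 mm. φR_n = 0.75 × 0.6 × 490 × 4.242 × 296 = 276.9 kN.
Base metal shear (8 mm plate): yield φR_n = 1.0×0.6×345×8×296 = 490.2 kN; rupture φR_n = 0.75×0.6×450×8×296 = 479.5 kN; take 479.5 kN (rupture).
Governing: min(276.9, 479.5) = 276.9 kN → weld metal.

276.9 kN (weld metal governs)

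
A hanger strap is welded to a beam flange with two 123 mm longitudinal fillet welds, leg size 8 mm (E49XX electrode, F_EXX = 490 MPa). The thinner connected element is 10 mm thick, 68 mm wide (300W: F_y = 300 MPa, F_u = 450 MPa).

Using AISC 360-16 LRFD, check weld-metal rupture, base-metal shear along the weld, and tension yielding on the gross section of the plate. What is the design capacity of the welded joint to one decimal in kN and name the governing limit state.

Weld metal: throat = 0.707×8 = 5.656 mm, L = 2×123 = 246 mm. φR_n = 0.75 × 0.6 × 490 × 5.656 × 246 = 306.8 kN.
Base metal shear (10 mm plate): yield φR_n = 1.0×0.6×300×10×246 = 442.8 kN; rupture φR_n = 0.75×0.6×450×10×246 = 498.2 kN; take 442.8 kN (yield).
Tension yield (gross): A_g = 68×10 = 680 mm². φR_n = 0.90 × 300 × 680 = 183.6 kN.
Governing: min(306.8, 442.8, 183.6) = 183.6 kN → gross-section yield.

183.6 kN (gross-section yield governs)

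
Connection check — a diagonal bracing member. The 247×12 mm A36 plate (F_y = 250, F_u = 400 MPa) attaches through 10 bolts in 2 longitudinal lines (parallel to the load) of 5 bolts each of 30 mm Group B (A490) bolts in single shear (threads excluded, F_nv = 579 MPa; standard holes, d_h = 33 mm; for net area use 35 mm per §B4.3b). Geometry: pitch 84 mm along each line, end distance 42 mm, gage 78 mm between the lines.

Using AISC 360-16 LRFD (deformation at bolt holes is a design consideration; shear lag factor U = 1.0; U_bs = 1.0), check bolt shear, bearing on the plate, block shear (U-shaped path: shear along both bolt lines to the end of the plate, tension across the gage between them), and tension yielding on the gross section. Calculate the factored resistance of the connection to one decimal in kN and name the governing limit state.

666.9 kN (gross-section yield governs)

Bolt shear: A_b = π(30)²/4 = 706.86 mm². φR_n = 0.75 × 579 × 706.86 × 10 × 1 = 3069.5 kN.
Bearing (12 mm plate, F_u = 400 MPa): end bolts L_c = 42 − 33/2 = 25.5, R_n = min(1.2×25.5×12×400, 2.4×30×12×400) = 146.88 kN/bolt; interior L_c = 84 − 33 = 51, R_n = 293.76 kN/bolt. φR_n = 0.75 × (2×146.88 + 8×293.76) = 1982.9 kN.
Block shear: shear path 2×[42+4×84] = 2×378 mm, A_gv = 9072, A_nv = 2×(378 − 4.5×35)×12 = 5292 mm²; tension across gage: (78 − 1×35)×12 = 516 mm². R_n = min(0.6×400×5292, 0.6×250×9072) + 1.0×400×516 = min(1270.1, 1360.8) + 206.4 = 1476.5 kN. φR_n = 0.75 × 1476.5 = 1107.4 kN.
Tension yield (gross): A_g = 247×12 = 2964 mm². φR_n = 0.90 × 250 × 2964 = 666.9 kN.
Governing: min(3069.5, 1982.9, 1107.4, 666.9) = 666.9 kN → gross-section yield.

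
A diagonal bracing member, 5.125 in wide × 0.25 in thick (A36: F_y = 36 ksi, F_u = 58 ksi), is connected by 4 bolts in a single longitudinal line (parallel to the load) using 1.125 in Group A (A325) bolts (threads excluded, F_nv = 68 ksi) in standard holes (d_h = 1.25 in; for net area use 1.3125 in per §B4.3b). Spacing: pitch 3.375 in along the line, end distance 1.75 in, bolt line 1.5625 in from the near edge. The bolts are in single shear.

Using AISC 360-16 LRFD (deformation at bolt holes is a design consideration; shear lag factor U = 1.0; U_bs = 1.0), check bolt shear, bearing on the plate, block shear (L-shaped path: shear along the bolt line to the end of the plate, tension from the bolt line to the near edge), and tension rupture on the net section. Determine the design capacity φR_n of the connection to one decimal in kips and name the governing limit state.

Bolt shear: A_b = π(1.125)²/4 = 0.99402 in². φR_n = 0.75 × 68 × 0.99402 × 4 × 1 = 202.8 kips.
Bearing (0.25 in plate, F_u = 58 ksi): end bolts L_c = 1.75 − 1.25/2 = 1.125, R_n = min(1.2×1.125×0.25×58, 2.4×1.125×0.25×58) = 19.575 kips/bolt; interior L_c = 3.375 − 1.25 = 2.125, R_n = 36.975 kips/bolt. φR_n = 0.75 × (1×19.575 + 3×36.975) = 97.9 kips.
Block shear: shear path 1×[1.75+3×3.375] = 1×11.875 in, A_gv = 2.9688, A_nv = 1×(11.875 − 3.5×1.3125)×0.25 = 1.8203 in²; tension to near edge: (1.5625 − 0.5×1.3125)×0.25 = 0.22656 in². R_n = min(0.6×58×1.8203, 0.6×36×2.9688) + 1.0×58×0.22656 = min(63.346, 64.126) + 13.14 = 76.486 kips. φR_n = 0.75 × 76.486 = 57.4 kips.
Tension rupture (net): A_n = (5.125 − 1×1.3125)×0.25 = 0.95313 in² (U = 1.0, A_e = A_n). φR_n = 0.75 × 58 × 0.95313 = 41.5 kips.
Governing: min(202.8, 97.9, 57.4, 41.5) = 41.5 kips → net-section rupture.

41.5 kips (net-section rupture governs)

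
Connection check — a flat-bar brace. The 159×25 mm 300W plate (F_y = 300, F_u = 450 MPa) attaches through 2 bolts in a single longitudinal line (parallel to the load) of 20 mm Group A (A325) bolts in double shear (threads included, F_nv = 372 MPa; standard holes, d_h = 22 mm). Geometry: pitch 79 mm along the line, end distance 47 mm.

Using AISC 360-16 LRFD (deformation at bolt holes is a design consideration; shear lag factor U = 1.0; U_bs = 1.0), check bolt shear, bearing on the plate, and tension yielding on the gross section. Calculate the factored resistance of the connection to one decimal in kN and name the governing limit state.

350.6 kN (bolt shear governs)

Bolt shear: A_b = π(20)²/4 = 314.16 mm². φR_n = 0.75 × 372 × 314.16 × 2 × 2 = 350.6 kN.
Bearing (25 mm plate, F_u = 450 MPa): end bolts L_c = 47 − 22/2 = 36, R_n = min(1.2×36×25×450, 2.4×20×25×450) = 486 kN/bolt; interior L_c = 79 − 22 = 57, R_n = 540 kN/bolt. φR_n = 0.75 × (1×486 + 1×540) = 769.5 kN.
Tension yield (gross): A_g = 159×25 = 3975 mm². φR_n = 0.90 × 300 × 3975 = 1073.3 kN.
Governing: min(350.6, 769.5, 1073.3) = 350.6 kN → bolt shear.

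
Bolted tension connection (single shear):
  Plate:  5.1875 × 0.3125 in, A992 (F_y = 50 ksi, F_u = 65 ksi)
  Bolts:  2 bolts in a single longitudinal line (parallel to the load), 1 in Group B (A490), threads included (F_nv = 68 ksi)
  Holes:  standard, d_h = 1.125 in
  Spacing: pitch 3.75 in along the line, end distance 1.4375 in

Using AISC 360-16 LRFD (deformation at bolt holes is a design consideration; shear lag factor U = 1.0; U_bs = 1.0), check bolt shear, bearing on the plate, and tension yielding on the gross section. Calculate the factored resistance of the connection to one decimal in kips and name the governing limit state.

52.6 kips (bearing governs)

Bolt shear: A_b = π(1)²/4 = 0.7854 in². φR_n = 0.75 × 68 × 0.7854 × 2 × 1 = 80.1 kips.
Bearing (0.3125 in plate, F_u = 65 ksi): end bolts L_c = 1.4375 − 1.125/2 = 0.875, R_n = min(1.2×0.875×0.3125×65, 2.4×1×0.3125×65) = 21.328 kips/bolt; interior L_c = 3.75 − 1.125 = 2.625, R_n = 48.75 kips/bolt. φR_n = 0.75 × (1×21.328 + 1×48.75) = 52.6 kips.
Tension yield (gross): A_g = 5.1875×0.3125 = 1.6211 in². φR_n = 0.90 × 50 × 1.6211 = 72.9 kips.
Governing: min(80.1, 52.6, 72.9) = 52.6 kips → bearing.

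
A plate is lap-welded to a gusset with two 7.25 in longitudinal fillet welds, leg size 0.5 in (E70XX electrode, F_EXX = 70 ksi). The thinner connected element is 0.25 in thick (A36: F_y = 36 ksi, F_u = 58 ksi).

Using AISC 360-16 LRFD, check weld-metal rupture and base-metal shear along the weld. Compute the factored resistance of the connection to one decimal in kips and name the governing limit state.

Weld metal: throat = 0.707×0.5 = 0.3535 in, L = 2×7.25 = 14.5 in. φR_n = 0.75 × 0.6 × 70 × 0.3535 × 14.5 = 161.5 kips.
Base metal shear (0.25 in plate): yield φR_n = 1.0×0.6×36×0.25×14.5 = 78.3 kips; rupture φR_n = 0.75×0.6×58×0.25×14.5 = 94.6 kips; take 78.3 kips (yield).
Governing: min(161.5, 78.3) = 78.3 kips → base-metal shear.

78.3 kips (base-metal shear governs)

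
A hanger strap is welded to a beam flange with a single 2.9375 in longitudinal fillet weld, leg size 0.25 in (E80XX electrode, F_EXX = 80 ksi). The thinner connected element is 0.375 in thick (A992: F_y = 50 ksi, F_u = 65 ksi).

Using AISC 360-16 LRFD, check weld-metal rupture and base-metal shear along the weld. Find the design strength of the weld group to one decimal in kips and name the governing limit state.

Weld metal: throat = 0.707×0.25 = 0.17675 in, L = 2.9375 in. φR_n = 0.75 × 0.6 × 80 × 0.17675 × 2.9375 = 18.7 kips.
Base metal shear (0.375 in plate): yield φR_n = 1.0×0.6×50×0.375×2.9375 = 33.0 kips; rupture φR_n = 0.75×0.6×65×0.375×2.9375 = 32.2 kips; take 32.2 kips (rupture).
Governing: min(18.7, 32.2) = 18.7 kips → weld metal.

18.7 kips (weld metal governs)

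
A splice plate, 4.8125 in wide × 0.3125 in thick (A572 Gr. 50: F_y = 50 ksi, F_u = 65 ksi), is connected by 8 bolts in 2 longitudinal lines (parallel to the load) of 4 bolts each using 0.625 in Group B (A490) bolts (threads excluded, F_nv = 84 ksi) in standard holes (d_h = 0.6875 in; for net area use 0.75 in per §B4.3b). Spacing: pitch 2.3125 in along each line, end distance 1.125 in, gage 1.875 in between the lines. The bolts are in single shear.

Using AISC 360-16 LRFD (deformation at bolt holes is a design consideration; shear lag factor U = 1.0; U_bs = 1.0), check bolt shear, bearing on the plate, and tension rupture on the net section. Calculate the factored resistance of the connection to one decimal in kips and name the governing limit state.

Bolt shear: A_b = π(0.625)²/4 = 0.3068 in². φR_n = 0.75 × 84 × 0.3068 × 8 × 1 = 154.6 kips.
Bearing (0.3125 in plate, F_u = 65 ksi): end bolts L_c = 1.125 − 0.6875/2 = 0.78125, R_n = min(1.2×0.78125×0.3125×65, 2.4×0.625×0.3125×65) = 19.043 kips/bolt; interior L_c = 2.3125 − 0.6875 = 1.625, R_n = 30.469 kips/bolt. φR_n = 0.75 × (2×19.043 + 6×30.469) = 165.7 kips.
Tension rupture (net): A_n = (4.8125 − 2×0.75)×0.3125 = 1.0352 in² (U = 1.0, A_e = A_n). φR_n = 0.75 × 65 × 1.0352 = 50.5 kips.
Governing: min(154.6, 165.7, 50.5) = 50.5 kips → net-section rupture.

50.5 kips (net-section rupture governs)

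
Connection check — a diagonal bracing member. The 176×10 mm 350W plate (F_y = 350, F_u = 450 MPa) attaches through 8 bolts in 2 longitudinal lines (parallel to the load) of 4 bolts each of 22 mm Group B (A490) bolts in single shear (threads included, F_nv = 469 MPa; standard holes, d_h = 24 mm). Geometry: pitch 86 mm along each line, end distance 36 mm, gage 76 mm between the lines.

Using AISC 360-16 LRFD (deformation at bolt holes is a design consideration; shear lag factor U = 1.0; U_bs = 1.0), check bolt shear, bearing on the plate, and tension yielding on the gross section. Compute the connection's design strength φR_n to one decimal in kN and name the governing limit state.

554.4 kN (gross-section yield governs)

Bolt shear: A_b = π(22)²/4 = 380.13 mm². φR_n = 0.75 × 469 × 380.13 × 8 × 1 = 1069.7 kN.
Bearing (10 mm plate, F_u = 450 MPa): end bolts L_c = 36 − 24/2 = 24, R_n = min(1.2×24×10×450, 2.4×22×10×450) = 129.6 kN/bolt; interior L_c = 86 − 24 = 62, R_n = 237.6 kN/bolt. φR_n = 0.75 × (2×129.6 + 6×237.6) = 1263.6 kN.
Tension yield (gross): A_g = 176×10 = 1760 mm². φR_n = 0.90 × 350 × 1760 = 554.4 kN.
Governing: min(1069.7, 1263.6, 554.4) = 554.4 kN → gross-section yield.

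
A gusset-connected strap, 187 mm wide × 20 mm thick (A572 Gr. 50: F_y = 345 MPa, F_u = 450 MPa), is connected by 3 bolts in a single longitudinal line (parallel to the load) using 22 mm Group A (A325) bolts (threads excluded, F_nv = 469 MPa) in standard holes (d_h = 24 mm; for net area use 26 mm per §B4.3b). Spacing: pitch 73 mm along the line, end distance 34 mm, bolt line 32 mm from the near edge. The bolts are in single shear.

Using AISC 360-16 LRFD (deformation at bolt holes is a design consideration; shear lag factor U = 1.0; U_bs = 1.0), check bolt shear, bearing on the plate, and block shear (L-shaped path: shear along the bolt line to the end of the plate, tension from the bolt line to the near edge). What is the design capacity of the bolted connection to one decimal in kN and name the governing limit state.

Bolt shear: A_b = π(22)²/4 = 380.13 mm². φR_n = 0.75 × 469 × 380.13 × 3 × 1 = 401.1 kN.
Bearing (20 mm plate, F_u = 450 MPa): end bolts L_c = 34 − 24/2 = 22, R_n = min(1.2×22×20×450, 2.4×22×20×450) = 237.6 kN/bolt; interior L_c = 73 − 24 = 49, R_n = 475.2 kN/bolt. φR_n = 0.75 × (1×237.6 + 2×475.2) = 891.0 kN.
Block shear: shear path 1×[34+2×73] = 1×180 mm, A_gv = 3600, A_nv = 1×(180 − 2.5×26)×20 = 2300 mm²; tension to near edge: (32 − 0.5×26)×20 = 380 mm². R_n = min(0.6×450×2300, 0.6×345×3600) + 1.0×450×380 = min(621, 745.2) + 171 = 792 kN. φR_n = 0.75 × 792 = 594.0 kN.
Governing: min(401.1, 891.0, 594.0) = 401.1 kN → bolt shear.

401.1 kN (bolt shear governs)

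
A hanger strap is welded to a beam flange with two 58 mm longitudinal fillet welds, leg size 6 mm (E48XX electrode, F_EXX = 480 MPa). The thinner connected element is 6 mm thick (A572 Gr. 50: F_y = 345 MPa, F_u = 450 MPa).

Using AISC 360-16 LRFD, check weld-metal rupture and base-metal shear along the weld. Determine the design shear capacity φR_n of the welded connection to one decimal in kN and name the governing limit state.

Weld metal: throat = 0.707×6 = 4.242 mm, L = 2×58 = 116 mm. φR_n = 0.75 × 0.6 × 480 × 4.242 × 116 = 106.3 kN.
Base metal shear (6 mm plate): yield φR_n = 1.0×0.6×345×6×116 = 144.1 kN; rupture φR_n = 0.75×0.6×450×6×116 = 140.9 kN; take 140.9 kN (rupture).
Governing: min(106.3, 140.9) = 106.3 kN → weld metal.

106.3 kN (weld metal governs)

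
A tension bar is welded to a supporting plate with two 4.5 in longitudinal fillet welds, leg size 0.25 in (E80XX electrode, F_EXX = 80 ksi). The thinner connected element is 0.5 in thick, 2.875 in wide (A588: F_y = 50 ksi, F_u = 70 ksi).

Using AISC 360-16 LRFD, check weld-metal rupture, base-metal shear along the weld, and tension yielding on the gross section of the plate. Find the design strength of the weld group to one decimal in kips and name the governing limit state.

Weld metal: throat = 0.707×0.25 = 0.17675 in, L = 2×4.5 = 9 in. φR_n = 0.75 × 0.6 × 80 × 0.17675 × 9 = 57.3 kips.
Base metal shear (0.5 in plate): yield φR_n = 1.0×0.6×50×0.5×9 = 135.0 kips; rupture φR_n = 0.75×0.6×70×0.5×9 = 141.8 kips; take 135.0 kips (yield).
Tension yield (gross): A_g = 2.875×0.5 = 1.4375 in². φR_n = 0.90 × 50 × 1.4375 = 64.7 kips.
Governing: min(57.3, 135.0, 64.7) = 57.3 kips → weld metal.

57.3 kips (weld metal governs)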